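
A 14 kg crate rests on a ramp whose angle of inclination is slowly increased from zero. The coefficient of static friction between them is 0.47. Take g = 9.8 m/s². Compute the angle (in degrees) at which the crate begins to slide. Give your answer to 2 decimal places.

At the threshold of sliding, static friction is at its maximum μ_s N and exactly balances the weight component along the incline: mg sin θ = μ_s mg cos θ.
Hence tan θ = μ_s = 0.47, so θ = arctan(0.47) = 25.1735°.

25.17°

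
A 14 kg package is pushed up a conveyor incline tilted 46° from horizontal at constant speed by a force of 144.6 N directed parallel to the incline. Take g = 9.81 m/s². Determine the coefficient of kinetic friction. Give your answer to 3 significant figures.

At constant speed ΣF = 0 along the incline. The applied 144.6 N acts up the slope; the weight component mg sin 46° = 98.794 N and kinetic friction μN both act down the slope.
So 144.6 = 98.794 + μ × 95.404, giving μ = (144.6 − 98.794) / 95.404 = 0.4801.

0.480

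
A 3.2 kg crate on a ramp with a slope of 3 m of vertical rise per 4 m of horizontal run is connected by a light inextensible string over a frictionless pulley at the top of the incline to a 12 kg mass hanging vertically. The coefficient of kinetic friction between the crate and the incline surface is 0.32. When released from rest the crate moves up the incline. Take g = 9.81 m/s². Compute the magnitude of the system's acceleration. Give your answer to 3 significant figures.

For the crate on the incline: the weight component along the slope is m₁g sin 36.87° = 3.2 × 9.81 × 0.6000 = 18.835 N and the normal force is N = m₁g cos 36.87° = 25.114 N.
Kinetic friction opposes the crate's motion up the incline: f = μN = 0.32 × 25.114 = 8.036 N acting down the slope.
Newton's second law for the crate (up-slope positive): T − 18.835 − 8.036 = 3.2 a. For the hanging mass (downward positive): 12 × 9.81 − T = 12 a.
Adding the two equations eliminates T: 90.849 = 15.2 a, so a = 5.9769 m/s².

5.98 m/s²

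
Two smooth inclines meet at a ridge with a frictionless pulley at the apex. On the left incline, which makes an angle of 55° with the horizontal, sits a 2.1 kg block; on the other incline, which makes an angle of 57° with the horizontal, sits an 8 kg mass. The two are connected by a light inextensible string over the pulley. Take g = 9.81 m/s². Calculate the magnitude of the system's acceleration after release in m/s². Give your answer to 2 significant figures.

4.8 m/s²

Resolve each weight along its own incline: the 2.1 kg mass has component 2.1 × 9.81 × sin 55° = 16.875 N down its slope, and the 8 kg mass has 8 × 9.81 × sin 57° = 65.819 N down its slope.
The 8 kg side's 65.819 N exceeds the other side's 16.875 N, so that mass slides down and the 2.1 kg mass slides up. Taking that direction as positive, Newton's second law for the whole system gives 65.819 − 16.875 = (2.1 + 8) a, so a = 48.944 / 10.1 = 4.8459 m/s².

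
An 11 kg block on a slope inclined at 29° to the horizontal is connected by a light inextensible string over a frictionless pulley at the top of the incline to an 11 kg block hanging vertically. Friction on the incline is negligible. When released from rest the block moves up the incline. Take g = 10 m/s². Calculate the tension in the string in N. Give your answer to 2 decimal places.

81.66 N

For the block on the incline: the weight component along the slope is m₁g sin 29° = 11 × 10 × 0.4848 = 53.328 N and the normal force is N = m₁g cos 29° = 96.208 N.
Newton's second law for the block (up-slope positive): T − 53.328 = 11 a. For the hanging block (downward positive): 11 × 10 − T = 11 a.
Adding the two equations eliminates T: 56.672 = 22 a, so a = 2.5760 m/s².
Then from the hanging block's equation, T = 11 × (10 − 2.5760) = 81.664 N.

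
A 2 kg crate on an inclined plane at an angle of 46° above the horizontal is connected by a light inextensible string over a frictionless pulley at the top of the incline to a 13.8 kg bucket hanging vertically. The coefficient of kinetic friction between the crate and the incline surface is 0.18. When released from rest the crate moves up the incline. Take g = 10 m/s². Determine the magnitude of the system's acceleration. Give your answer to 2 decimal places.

For the crate on the incline: the weight component along the slope is m₁g sin 46° = 2 × 10 × 0.7193 = 14.386 N and the normal force is N = m₁g cos 46° = 13.893 N.
Kinetic friction opposes the crate's motion up the incline: f = μN = 0.18 × 13.893 = 2.501 N acting down the slope.
Newton's second law for the crate (up-slope positive): T − 14.386 − 2.501 = 2 a. For the hanging bucket (downward positive): 13.8 × 10 − T = 13.8 a.
Adding the two equations eliminates T: 121.113 = 15.8 a, so a = 7.6654 m/s².

7.67 m/s²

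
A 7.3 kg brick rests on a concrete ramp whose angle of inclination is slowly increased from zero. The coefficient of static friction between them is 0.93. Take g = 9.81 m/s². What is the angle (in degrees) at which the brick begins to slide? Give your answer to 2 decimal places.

At the threshold of sliding, static friction is at its maximum μ_s N and exactly balances the weight component along the incline: mg sin θ = μ_s mg cos θ.
Hence tan θ = μ_s = 0.93, so θ = arctan(0.93) = 42.9228°.

42.92°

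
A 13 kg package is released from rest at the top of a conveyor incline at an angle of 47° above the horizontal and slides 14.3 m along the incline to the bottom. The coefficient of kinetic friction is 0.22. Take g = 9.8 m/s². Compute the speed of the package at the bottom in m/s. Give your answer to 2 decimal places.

The weight component along the incline is mg sin 47° = 93.174 N and the normal force is N = mg cos 47° = 86.887 N.
Friction up the slope is f = μN = 0.22 × 86.887 = 19.115 N, so the net downslope force is 93.174 − 19.115 = 74.059 N and a = 74.059 / 13 = 5.6968 m/s².
Starting from rest over a distance of 14.3 m, v² = 2aL = 2 × 5.6968 × 14.3 = 162.9285, so v = 12.7643 m/s.

12.76 m/s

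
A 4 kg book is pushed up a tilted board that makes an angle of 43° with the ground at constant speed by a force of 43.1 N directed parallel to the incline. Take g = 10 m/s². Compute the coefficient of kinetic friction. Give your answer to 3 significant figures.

0.541

At constant speed ΣF = 0 along the incline. The applied 43.1 N acts up the slope; the weight component mg sin 43° = 27.280 N and kinetic friction μN both act down the slope.
So 43.1 = 27.280 + μ × 29.254, giving μ = (43.1 − 27.280) / 29.254 = 0.5408.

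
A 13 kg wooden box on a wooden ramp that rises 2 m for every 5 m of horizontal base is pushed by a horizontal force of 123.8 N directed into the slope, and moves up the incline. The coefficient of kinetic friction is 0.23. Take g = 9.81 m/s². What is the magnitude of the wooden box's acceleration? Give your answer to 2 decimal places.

The horizontal push has components F cos 21.80° = 123.8 × 0.9285 = 114.948 N up the incline and F sin 21.80° = 123.8 × 0.3714 = 45.979 N pressing into the surface.
The normal force is therefore N = mg cos 21.80° + F sin 21.80° = 118.412 + 45.979 = 164.391 N, and kinetic friction down the slope is μN = 0.23 × 164.391 = 37.810 N.
Along the incline: F cos 21.80° − mg sin 21.80° − μN = ma, so 114.948 − 47.365 − 37.810 = 13 a, giving a = 2.2902 m/s².

2.29 m/s²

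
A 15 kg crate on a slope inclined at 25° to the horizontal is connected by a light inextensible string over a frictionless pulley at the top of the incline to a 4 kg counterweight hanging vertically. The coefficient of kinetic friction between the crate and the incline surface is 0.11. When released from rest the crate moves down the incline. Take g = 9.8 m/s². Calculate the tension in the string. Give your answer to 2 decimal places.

40.94 N

For the crate on the incline: the weight component along the slope is m₁g sin 25° = 15 × 9.8 × 0.4226 = 62.122 N and the normal force is N = m₁g cos 25° = 133.227 N.
Kinetic friction opposes the crate's motion down the incline: f = μN = 0.11 × 133.227 = 14.655 N acting up the slope.
Newton's second law for the crate (down-slope positive): 62.122 − 14.655 − T = 15 a. For the hanging counterweight (upward positive): T − 4 × 9.8 = 4 a.
Adding the two equations eliminates T: 8.267 = 19 a, so a = 0.4351 m/s².
Then from the hanging counterweight's equation, T = 4 × (9.8 + 0.4351) = 40.940 N.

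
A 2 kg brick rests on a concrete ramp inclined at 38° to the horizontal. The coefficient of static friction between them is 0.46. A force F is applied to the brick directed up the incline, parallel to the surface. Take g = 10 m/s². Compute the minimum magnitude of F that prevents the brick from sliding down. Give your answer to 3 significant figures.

5.06 N

The normal force is N = mg cos 38° = 15.760 N. With F at its minimum the brick is on the verge of sliding down, so static friction is at its maximum μ_s N = 0.46 × 15.760 = 7.250 N and acts up the slope.
Equilibrium along the incline: F + μ_s N = mg sin 38°, so F = 12.313 − 7.250 = 5.063 N.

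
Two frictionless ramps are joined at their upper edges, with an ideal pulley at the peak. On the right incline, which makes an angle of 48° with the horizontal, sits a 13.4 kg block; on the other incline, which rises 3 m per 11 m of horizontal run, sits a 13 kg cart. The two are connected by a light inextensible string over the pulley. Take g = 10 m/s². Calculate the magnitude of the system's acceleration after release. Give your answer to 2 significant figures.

2.5 m/s²

Resolve each weight along its own incline: the 13.4 kg mass has component 13.4 × 10 × sin 48° = 99.581 N down its slope, and the 13 kg mass has 13 × 10 × sin 15.26° = 34.205 N down its slope.
The 13.4 kg side's 99.581 N exceeds the other side's 34.205 N, so that mass slides down and the 13 kg mass slides up. Taking that direction as positive, Newton's second law for the whole system gives 99.581 − 34.205 = (13.4 + 13) a, so a = 65.376 / 26.4 = 2.4764 m/s².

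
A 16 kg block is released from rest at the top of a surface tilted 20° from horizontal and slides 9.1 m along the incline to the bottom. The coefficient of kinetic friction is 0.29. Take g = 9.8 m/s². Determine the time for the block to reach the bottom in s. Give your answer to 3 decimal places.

5.169 s

The weight component along the incline is mg sin 20° = 53.629 N and the normal force is N = mg cos 20° = 147.344 N.
Friction up the slope is f = μN = 0.29 × 147.344 = 42.730 N, so the net downslope force is 53.629 − 42.730 = 10.899 N and a = 10.899 / 16 = 0.6812 m/s².
Starting from rest, L = ½at², so t = √(2L/a) = √(2 × 9.1 / 0.6812) = 5.1689 s.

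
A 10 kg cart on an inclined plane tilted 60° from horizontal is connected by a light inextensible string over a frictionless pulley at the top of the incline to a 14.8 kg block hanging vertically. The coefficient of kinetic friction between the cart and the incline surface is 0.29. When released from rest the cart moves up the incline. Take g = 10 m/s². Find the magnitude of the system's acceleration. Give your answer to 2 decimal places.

For the cart on the incline: the weight component along the slope is m₁g sin 60° = 10 × 10 × 0.8660 = 86.600 N and the normal force is N = m₁g cos 60° = 50.000 N.
Kinetic friction opposes the cart's motion up the incline: f = μN = 0.29 × 50.000 = 14.500 N acting down the slope.
Newton's second law for the cart (up-slope positive): T − 86.600 − 14.500 = 10 a. For the hanging block (downward positive): 14.8 × 10 − T = 14.8 a.
Adding the two equations eliminates T: 46.900 = 24.8 a, so a = 1.8911 m/s².

1.89 m/s²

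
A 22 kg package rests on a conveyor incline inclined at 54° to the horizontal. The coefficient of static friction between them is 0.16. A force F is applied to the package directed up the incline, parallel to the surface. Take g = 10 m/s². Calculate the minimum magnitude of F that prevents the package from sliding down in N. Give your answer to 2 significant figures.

160 N

The normal force is N = mg cos 54° = 129.313 N. With F at its minimum the package is on the verge of sliding down, so static friction is at its maximum μ_s N = 0.16 × 129.313 = 20.690 N and acts up the slope.
Equilibrium along the incline: F + μ_s N = mg sin 54°, so F = 177.984 − 20.690 = 157.294 N.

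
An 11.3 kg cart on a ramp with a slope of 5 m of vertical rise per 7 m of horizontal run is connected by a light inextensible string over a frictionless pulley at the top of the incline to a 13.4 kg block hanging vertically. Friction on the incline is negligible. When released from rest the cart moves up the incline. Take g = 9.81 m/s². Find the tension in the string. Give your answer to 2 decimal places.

For the cart on the incline: the weight component along the slope is m₁g sin 35.54° = 11.3 × 9.81 × 0.5812 = 64.428 N and the normal force is N = m₁g cos 35.54° = 90.205 N.
Newton's second law for the cart (up-slope positive): T − 64.428 = 11.3 a. For the hanging block (downward positive): 13.4 × 9.81 − T = 13.4 a.
Adding the two equations eliminates T: 67.026 = 24.7 a, so a = 2.7136 m/s².
Then from the hanging block's equation, T = 13.4 × (9.81 − 2.7136) = 95.092 N.

95.09 N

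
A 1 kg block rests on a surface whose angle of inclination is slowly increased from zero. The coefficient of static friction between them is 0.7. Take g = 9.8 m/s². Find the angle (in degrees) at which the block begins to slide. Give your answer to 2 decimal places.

34.99°

At the threshold of sliding, static friction is at its maximum μ_s N and exactly balances the weight component along the incline: mg sin θ = μ_s mg cos θ.
Hence tan θ = μ_s = 0.7, so θ = arctan(0.7) = 34.9920°.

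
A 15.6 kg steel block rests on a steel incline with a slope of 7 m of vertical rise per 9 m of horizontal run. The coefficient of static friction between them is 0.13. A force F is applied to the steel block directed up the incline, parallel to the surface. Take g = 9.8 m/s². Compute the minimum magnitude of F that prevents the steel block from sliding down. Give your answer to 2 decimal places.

The normal force is N = mg cos 37.87° = 120.676 N. With F at its minimum the steel block is on the verge of sliding down, so static friction is at its maximum μ_s N = 0.13 × 120.676 = 15.688 N and acts up the slope.
Equilibrium along the incline: F + μ_s N = mg sin 37.87°, so F = 93.859 − 15.688 = 78.171 N.

78.17 N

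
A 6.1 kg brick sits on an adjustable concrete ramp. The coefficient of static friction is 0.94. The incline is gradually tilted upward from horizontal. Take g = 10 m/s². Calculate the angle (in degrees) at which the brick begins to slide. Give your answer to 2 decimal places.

At the threshold of sliding, static friction is at its maximum μ_s N and exactly balances the weight component along the incline: mg sin θ = μ_s mg cos θ.
Hence tan θ = μ_s = 0.94, so θ = arctan(0.94) = 43.2285°.

43.23°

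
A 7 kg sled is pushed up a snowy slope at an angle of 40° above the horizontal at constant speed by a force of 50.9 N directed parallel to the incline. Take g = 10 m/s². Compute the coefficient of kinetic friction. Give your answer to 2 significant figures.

0.11

At constant speed ΣF = 0 along the incline. The applied 50.9 N acts up the slope; the weight component mg sin 40° = 44.995 N and kinetic friction μN both act down the slope.
So 50.9 = 44.995 + μ × 53.623, giving μ = (50.9 − 44.995) / 53.623 = 0.1101.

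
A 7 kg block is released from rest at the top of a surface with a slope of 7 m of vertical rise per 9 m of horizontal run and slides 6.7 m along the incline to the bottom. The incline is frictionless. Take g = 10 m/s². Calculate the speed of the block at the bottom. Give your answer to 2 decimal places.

The weight component along the incline is mg sin 37.87° = 42.976 N and the normal force is N = mg cos 37.87° = 55.255 N.
With no friction, a = g sin 37.87° = 6.1394 m/s².
Starting from rest over a distance of 6.7 m, v² = 2aL = 2 × 6.1394 × 6.7 = 82.2680, so v = 9.0702 m/s.

9.07 m/s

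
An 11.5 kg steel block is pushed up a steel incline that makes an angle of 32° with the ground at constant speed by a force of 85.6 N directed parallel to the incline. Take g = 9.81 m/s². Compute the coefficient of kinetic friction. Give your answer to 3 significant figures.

At constant speed ΣF = 0 along the incline. The applied 85.6 N acts up the slope; the weight component mg sin 32° = 59.783 N and kinetic friction μN both act down the slope.
So 85.6 = 59.783 + μ × 95.673, giving μ = (85.6 − 59.783) / 95.673 = 0.2698.

0.270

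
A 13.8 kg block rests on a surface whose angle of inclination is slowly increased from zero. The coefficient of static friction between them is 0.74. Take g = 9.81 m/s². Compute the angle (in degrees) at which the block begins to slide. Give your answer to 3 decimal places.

36.501°

At the threshold of sliding, static friction is at its maximum μ_s N and exactly balances the weight component along the incline: mg sin θ = μ_s mg cos θ.
Hence tan θ = μ_s = 0.74, so θ = arctan(0.74) = 36.5014°.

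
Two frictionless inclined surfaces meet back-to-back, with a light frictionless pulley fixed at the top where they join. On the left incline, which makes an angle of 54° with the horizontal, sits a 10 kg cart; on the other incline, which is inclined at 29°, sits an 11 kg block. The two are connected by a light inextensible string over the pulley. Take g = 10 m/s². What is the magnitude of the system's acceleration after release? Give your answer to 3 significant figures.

Resolve each weight along its own incline: the 10 kg mass has component 10 × 10 × sin 54° = 80.902 N down its slope, and the 11 kg mass has 11 × 10 × sin 29° = 53.329 N down its slope.
The 10 kg side's 80.902 N exceeds the other side's 53.329 N, so that mass slides down and the 11 kg mass slides up. Taking that direction as positive, Newton's second law for the whole system gives 80.902 − 53.329 = (10 + 11) a, so a = 27.573 / 21 = 1.3130 m/s².

1.31 m/s²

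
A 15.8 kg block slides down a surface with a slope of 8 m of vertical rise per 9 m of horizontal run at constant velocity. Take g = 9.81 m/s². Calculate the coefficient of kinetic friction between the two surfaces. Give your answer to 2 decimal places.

At constant velocity the net force along the incline is zero: mg sin 41.63° = μ mg cos 41.63°.
So μ = tan 41.63° = 0.6644 / 0.7474 = 0.8889.

0.89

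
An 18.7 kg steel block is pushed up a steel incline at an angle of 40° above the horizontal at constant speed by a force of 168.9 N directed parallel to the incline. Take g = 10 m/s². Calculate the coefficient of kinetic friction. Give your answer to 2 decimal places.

0.34

At constant speed ΣF = 0 along the incline. The applied 168.9 N acts up the slope; the weight component mg sin 40° = 120.201 N and kinetic friction μN both act down the slope.
So 168.9 = 120.201 + μ × 143.250, giving μ = (168.9 − 120.201) / 143.250 = 0.3400.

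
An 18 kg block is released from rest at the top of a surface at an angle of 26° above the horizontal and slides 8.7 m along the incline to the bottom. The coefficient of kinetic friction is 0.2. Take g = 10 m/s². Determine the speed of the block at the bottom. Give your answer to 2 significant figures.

The weight component along the incline is mg sin 26° = 78.907 N and the normal force is N = mg cos 26° = 161.783 N.
Friction up the slope is f = μN = 0.2 × 161.783 = 32.357 N, so the net downslope force is 78.907 − 32.357 = 46.550 N and a = 46.550 / 18 = 2.5861 m/s².
Starting from rest over a distance of 8.7 m, v² = 2aL = 2 × 2.5861 × 8.7 = 44.9981, so v = 6.7081 m/s.

6.7 m/s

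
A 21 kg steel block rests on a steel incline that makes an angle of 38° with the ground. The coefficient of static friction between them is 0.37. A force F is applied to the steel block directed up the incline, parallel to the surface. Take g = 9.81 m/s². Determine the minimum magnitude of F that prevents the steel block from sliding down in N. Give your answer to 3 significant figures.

The normal force is N = mg cos 38° = 162.338 N. With F at its minimum the steel block is on the verge of sliding down, so static friction is at its maximum μ_s N = 0.37 × 162.338 = 60.065 N and acts up the slope.
Equilibrium along the incline: F + μ_s N = mg sin 38°, so F = 126.832 − 60.065 = 66.767 N.

66.8 N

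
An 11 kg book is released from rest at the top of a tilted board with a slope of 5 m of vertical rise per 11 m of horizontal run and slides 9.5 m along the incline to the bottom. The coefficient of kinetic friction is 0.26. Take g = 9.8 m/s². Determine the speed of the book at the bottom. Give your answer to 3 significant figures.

The weight component along the incline is mg sin 24.44° = 44.608 N and the normal force is N = mg cos 24.44° = 98.138 N.
Friction up the slope is f = μN = 0.26 × 98.138 = 25.516 N, so the net downslope force is 44.608 − 25.516 = 19.092 N and a = 19.092 / 11 = 1.7356 m/s².
Starting from rest over a distance of 9.5 m, v² = 2aL = 2 × 1.7356 × 9.5 = 32.9764, so v = 5.7425 m/s.

5.74 m/s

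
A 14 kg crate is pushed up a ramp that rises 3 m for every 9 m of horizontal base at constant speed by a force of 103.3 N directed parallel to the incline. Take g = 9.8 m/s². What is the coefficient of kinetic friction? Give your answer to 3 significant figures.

At constant speed ΣF = 0 along the incline. The applied 103.3 N acts up the slope; the weight component mg sin 18.43° = 43.386 N and kinetic friction μN both act down the slope.
So 103.3 = 43.386 + μ × 130.159, giving μ = (103.3 − 43.386) / 130.159 = 0.4603.

0.460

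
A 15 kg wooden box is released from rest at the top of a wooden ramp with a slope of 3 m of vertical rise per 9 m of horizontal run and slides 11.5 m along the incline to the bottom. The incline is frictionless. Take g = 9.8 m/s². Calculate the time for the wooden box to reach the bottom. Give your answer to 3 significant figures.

2.72 s

The weight component along the incline is mg sin 18.43° = 46.485 N and the normal force is N = mg cos 18.43° = 139.456 N.
With no friction, a = g sin 18.43° = 3.0990 m/s².
Starting from rest, L = ½at², so t = √(2L/a) = √(2 × 11.5 / 3.0990) = 2.7243 s.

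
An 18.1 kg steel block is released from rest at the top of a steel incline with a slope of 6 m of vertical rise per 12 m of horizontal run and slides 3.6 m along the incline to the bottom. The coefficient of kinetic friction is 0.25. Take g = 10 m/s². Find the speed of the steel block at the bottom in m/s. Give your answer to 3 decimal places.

4.012 m/s

The weight component along the incline is mg sin 26.57° = 80.946 N and the normal force is N = mg cos 26.57° = 161.891 N.
Friction up the slope is f = μN = 0.25 × 161.891 = 40.473 N, so the net downslope force is 80.946 − 40.473 = 40.473 N and a = 40.473 / 18.1 = 2.2361 m/s².
Starting from rest over a distance of 3.6 m, v² = 2aL = 2 × 2.2361 × 3.6 = 16.0999, so v = 4.0125 m/s.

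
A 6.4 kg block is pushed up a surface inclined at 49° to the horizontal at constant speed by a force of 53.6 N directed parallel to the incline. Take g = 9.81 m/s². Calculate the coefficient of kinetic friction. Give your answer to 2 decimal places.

0.15

At constant speed ΣF = 0 along the incline. The applied 53.6 N acts up the slope; the weight component mg sin 49° = 47.384 N and kinetic friction μN both act down the slope.
So 53.6 = 47.384 + μ × 41.190, giving μ = (53.6 − 47.384) / 41.190 = 0.1509.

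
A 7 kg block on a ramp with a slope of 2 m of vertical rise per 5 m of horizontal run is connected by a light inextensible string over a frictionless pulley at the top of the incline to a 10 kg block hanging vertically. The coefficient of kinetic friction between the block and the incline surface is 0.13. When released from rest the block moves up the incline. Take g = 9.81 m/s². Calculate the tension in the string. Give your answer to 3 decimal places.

For the block on the incline: the weight component along the slope is m₁g sin 21.80° = 7 × 9.81 × 0.3714 = 25.504 N and the normal force is N = m₁g cos 21.80° = 63.758 N.
Kinetic friction opposes the block's motion up the incline: f = μN = 0.13 × 63.758 = 8.289 N acting down the slope.
Newton's second law for the block (up-slope positive): T − 25.504 − 8.289 = 7 a. For the hanging block (downward positive): 10 × 9.81 − T = 10 a.
Adding the two equations eliminates T: 64.307 = 17 a, so a = 3.7828 m/s².
Then from the hanging block's equation, T = 10 × (9.81 − 3.7828) = 60.272 N.

60.272 N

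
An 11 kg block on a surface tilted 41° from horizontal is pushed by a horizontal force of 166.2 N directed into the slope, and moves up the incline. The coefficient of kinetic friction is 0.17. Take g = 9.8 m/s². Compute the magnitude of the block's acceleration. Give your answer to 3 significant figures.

The horizontal push has components F cos 41° = 166.2 × 0.7547 = 125.431 N up the incline and F sin 41° = 166.2 × 0.6561 = 109.044 N pressing into the surface.
The normal force is therefore N = mg cos 41° + F sin 41° = 81.357 + 109.044 = 190.401 N, and kinetic friction down the slope is μN = 0.17 × 190.401 = 32.368 N.
Along the incline: F cos 41° − mg sin 41° − μN = ma, so 125.431 − 70.728 − 32.368 = 11 a, giving a = 2.0305 m/s².

2.03 m/s²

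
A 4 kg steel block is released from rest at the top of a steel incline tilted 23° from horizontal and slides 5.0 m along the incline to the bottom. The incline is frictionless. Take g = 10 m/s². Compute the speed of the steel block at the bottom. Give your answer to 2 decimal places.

The weight component along the incline is mg sin 23° = 15.629 N and the normal force is N = mg cos 23° = 36.820 N.
With no friction, a = g sin 23° = 3.9073 m/s².
Starting from rest over a distance of 5.0 m, v² = 2aL = 2 × 3.9073 × 5.0 = 39.0730, so v = 6.2508 m/s.

6.25 m/s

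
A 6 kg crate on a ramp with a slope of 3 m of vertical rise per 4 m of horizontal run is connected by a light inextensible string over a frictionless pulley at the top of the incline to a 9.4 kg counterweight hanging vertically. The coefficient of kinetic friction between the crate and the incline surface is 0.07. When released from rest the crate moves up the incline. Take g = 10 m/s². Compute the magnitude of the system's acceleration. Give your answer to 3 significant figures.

3.55 m/s²

For the crate on the incline: the weight component along the slope is m₁g sin 36.87° = 6 × 10 × 0.6000 = 36.000 N and the normal force is N = m₁g cos 36.87° = 48.000 N.
Kinetic friction opposes the crate's motion up the incline: f = μN = 0.07 × 48.000 = 3.360 N acting down the slope.
Newton's second law for the crate (up-slope positive): T − 36.000 − 3.360 = 6 a. For the hanging counterweight (downward positive): 9.4 × 10 − T = 9.4 a.
Adding the two equations eliminates T: 54.640 = 15.4 a, so a = 3.5481 m/s².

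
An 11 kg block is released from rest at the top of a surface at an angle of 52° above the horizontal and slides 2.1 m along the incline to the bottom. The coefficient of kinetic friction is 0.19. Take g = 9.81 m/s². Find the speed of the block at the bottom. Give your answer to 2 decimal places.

5.26 m/s

The weight component along the incline is mg sin 52° = 85.034 N and the normal force is N = mg cos 52° = 66.436 N.
Friction up the slope is f = μN = 0.19 × 66.436 = 12.623 N, so the net downslope force is 85.034 − 12.623 = 72.411 N and a = 72.411 / 11 = 6.5828 m/s².
Starting from rest over a distance of 2.1 m, v² = 2aL = 2 × 6.5828 × 2.1 = 27.6478, so v = 5.2581 m/s.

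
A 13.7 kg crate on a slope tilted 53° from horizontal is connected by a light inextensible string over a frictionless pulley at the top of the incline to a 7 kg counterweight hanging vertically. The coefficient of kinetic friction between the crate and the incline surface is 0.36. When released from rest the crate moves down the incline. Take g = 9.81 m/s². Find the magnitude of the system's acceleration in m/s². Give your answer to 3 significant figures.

For the crate on the incline: the weight component along the slope is m₁g sin 53° = 13.7 × 9.81 × 0.7986 = 107.329 N and the normal force is N = m₁g cos 53° = 80.882 N.
Kinetic friction opposes the crate's motion down the incline: f = μN = 0.36 × 80.882 = 29.118 N acting up the slope.
Newton's second law for the crate (down-slope positive): 107.329 − 29.118 − T = 13.7 a. For the hanging counterweight (upward positive): T − 7 × 9.81 = 7 a.
Adding the two equations eliminates T: 9.541 = 20.7 a, so a = 0.4609 m/s².

0.461 m/s²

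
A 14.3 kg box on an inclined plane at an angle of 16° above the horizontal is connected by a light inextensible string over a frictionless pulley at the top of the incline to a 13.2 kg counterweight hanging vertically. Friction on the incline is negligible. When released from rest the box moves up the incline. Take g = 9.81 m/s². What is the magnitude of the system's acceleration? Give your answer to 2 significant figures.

For the box on the incline: the weight component along the slope is m₁g sin 16° = 14.3 × 9.81 × 0.2756 = 38.662 N and the normal force is N = m₁g cos 16° = 134.849 N.
Newton's second law for the box (up-slope positive): T − 38.662 = 14.3 a. For the hanging counterweight (downward positive): 13.2 × 9.81 − T = 13.2 a.
Adding the two equations eliminates T: 90.830 = 27.5 a, so a = 3.3029 m/s².

3.3 m/s²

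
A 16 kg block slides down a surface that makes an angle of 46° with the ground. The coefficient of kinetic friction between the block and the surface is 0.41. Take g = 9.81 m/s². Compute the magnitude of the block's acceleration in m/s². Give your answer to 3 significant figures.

4.26 m/s²

Resolving the weight along the incline: the component pulling the block down the slope is mg sin 46° = 16 × 9.81 × 0.7193 = 112.901 N, and the normal force is N = mg cos 46° = 16 × 9.81 × 0.6947 = 109.040 N.
Kinetic friction acts up the slope with magnitude f = μN = 0.41 × 109.040 = 44.706 N.
Net force along the incline is 112.901 − 44.706 = 68.195 N, so a = 68.195 / 16 = 4.2622 m/s².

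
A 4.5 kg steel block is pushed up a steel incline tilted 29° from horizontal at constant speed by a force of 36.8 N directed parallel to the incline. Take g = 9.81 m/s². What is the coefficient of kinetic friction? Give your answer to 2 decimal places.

At constant speed ΣF = 0 along the incline. The applied 36.8 N acts up the slope; the weight component mg sin 29° = 21.402 N and kinetic friction μN both act down the slope.
So 36.8 = 21.402 + μ × 38.610, giving μ = (36.8 − 21.402) / 38.610 = 0.3988.

0.40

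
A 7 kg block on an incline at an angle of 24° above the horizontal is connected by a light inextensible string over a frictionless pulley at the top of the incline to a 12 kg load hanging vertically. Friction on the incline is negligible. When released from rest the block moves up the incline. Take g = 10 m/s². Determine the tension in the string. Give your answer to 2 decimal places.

62.19 N

For the block on the incline: the weight component along the slope is m₁g sin 24° = 7 × 10 × 0.4067 = 28.469 N and the normal force is N = m₁g cos 24° = 63.948 N.
Newton's second law for the block (up-slope positive): T − 28.469 = 7 a. For the hanging load (downward positive): 12 × 10 − T = 12 a.
Adding the two equations eliminates T: 91.531 = 19 a, so a = 4.8174 m/s².
Then from the hanging load's equation, T = 12 × (10 − 4.8174) = 62.191 N.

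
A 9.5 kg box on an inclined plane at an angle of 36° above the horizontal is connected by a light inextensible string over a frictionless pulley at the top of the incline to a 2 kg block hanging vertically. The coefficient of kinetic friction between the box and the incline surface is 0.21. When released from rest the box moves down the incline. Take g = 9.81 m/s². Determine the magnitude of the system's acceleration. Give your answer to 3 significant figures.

For the box on the incline: the weight component along the slope is m₁g sin 36° = 9.5 × 9.81 × 0.5878 = 54.780 N and the normal force is N = m₁g cos 36° = 75.396 N.
Kinetic friction opposes the box's motion down the incline: f = μN = 0.21 × 75.396 = 15.833 N acting up the slope.
Newton's second law for the box (down-slope positive): 54.780 − 15.833 − T = 9.5 a. For the hanging block (upward positive): T − 2 × 9.81 = 2 a.
Adding the two equations eliminates T: 19.327 = 11.5 a, so a = 1.6806 m/s².

1.68 m/s²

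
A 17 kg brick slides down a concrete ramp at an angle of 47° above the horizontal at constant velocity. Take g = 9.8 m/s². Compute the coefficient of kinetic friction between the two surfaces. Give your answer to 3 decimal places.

1.072

At constant velocity the net force along the incline is zero: mg sin 47° = μ mg cos 47°.
So μ = tan 47° = 0.7314 / 0.6820 = 1.0724.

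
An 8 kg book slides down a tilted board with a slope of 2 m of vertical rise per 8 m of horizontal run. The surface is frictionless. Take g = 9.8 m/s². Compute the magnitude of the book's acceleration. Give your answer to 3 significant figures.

Resolving the weight along the incline: the component pulling the book down the slope is mg sin 14.04° = 8 × 9.8 × 0.2425 = 19.012 N, and the normal force is N = mg cos 14.04° = 8 × 9.8 × 0.9701 = 76.056 N.
With no friction the net force along the incline is 19.012 N, so a = g sin 14.04° = 19.012 / 8 = 2.3765 m/s².

2.38 m/s²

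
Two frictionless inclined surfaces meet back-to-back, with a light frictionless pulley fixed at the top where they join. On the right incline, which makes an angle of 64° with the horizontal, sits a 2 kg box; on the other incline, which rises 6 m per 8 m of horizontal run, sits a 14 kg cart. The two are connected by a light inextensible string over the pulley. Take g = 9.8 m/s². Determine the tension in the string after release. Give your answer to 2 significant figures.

26 N

Resolve each weight along its own incline: the 2 kg mass has component 2 × 9.8 × sin 64° = 17.616 N down its slope, and the 14 kg mass has 14 × 9.8 × sin 36.87° = 82.320 N down its slope.
The 14 kg side's 82.320 N exceeds the other side's 17.616 N, so that mass slides down and the 2 kg mass slides up. Taking that direction as positive, Newton's second law for the whole system gives 82.320 − 17.616 = (2 + 14) a, so a = 64.704 / 16 = 4.0440 m/s².
For the 2 kg mass (up-slope positive): T − 17.616 = 2 × 4.0440, so T = 25.704 N.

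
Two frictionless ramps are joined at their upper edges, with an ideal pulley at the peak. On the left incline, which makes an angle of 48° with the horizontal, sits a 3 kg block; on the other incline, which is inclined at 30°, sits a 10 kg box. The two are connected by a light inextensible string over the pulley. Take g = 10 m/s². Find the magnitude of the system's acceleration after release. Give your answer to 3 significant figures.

2.13 m/s²

Resolve each weight along its own incline: the 3 kg mass has component 3 × 10 × sin 48° = 22.294 N down its slope, and the 10 kg mass has 10 × 10 × sin 30° = 50.000 N down its slope.
The 10 kg side's 50.000 N exceeds the other side's 22.294 N, so that mass slides down and the 3 kg mass slides up. Taking that direction as positive, Newton's second law for the whole system gives 50.000 − 22.294 = (3 + 10) a, so a = 27.706 / 13 = 2.1312 m/s².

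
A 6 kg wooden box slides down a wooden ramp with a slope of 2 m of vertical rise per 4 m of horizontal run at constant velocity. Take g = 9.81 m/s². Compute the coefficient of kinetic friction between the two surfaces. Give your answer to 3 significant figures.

0.500

At constant velocity the net force along the incline is zero: mg sin 26.57° = μ mg cos 26.57°.
So μ = tan 26.57° = 0.4472 / 0.8944 = 0.5000.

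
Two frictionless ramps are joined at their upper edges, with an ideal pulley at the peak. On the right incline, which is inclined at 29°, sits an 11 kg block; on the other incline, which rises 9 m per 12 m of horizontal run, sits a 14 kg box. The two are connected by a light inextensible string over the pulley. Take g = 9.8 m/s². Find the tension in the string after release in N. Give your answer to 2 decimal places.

65.49 N

Resolve each weight along its own incline: the 11 kg mass has component 11 × 9.8 × sin 29° = 52.262 N down its slope, and the 14 kg mass has 14 × 9.8 × sin 36.87° = 82.320 N down its slope.
The 14 kg side's 82.320 N exceeds the other side's 52.262 N, so that mass slides down and the 11 kg mass slides up. Taking that direction as positive, Newton's second law for the whole system gives 82.320 − 52.262 = (11 + 14) a, so a = 30.058 / 25 = 1.2023 m/s².
For the 11 kg mass (up-slope positive): T − 52.262 = 11 × 1.2023, so T = 65.487 N.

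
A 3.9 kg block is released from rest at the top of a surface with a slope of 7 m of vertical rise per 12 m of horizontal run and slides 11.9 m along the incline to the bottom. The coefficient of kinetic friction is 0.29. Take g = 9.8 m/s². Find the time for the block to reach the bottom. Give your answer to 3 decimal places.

3.096 s

The weight component along the incline is mg sin 30.26° = 19.258 N and the normal force is N = mg cos 30.26° = 33.014 N.
Friction up the slope is f = μN = 0.29 × 33.014 = 9.574 N, so the net downslope force is 19.258 − 9.574 = 9.684 N and a = 9.684 / 3.9 = 2.4831 m/s².
Starting from rest, L = ½at², so t = √(2L/a) = √(2 × 11.9 / 2.4831) = 3.0959 s.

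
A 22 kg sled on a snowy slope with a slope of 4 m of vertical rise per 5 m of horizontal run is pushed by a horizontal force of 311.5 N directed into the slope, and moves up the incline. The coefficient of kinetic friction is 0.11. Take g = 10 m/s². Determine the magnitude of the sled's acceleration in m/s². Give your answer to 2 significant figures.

3.0 m/s²

The horizontal push has components F cos 38.66° = 311.5 × 0.7809 = 243.250 N up the incline and F sin 38.66° = 311.5 × 0.6247 = 194.594 N pressing into the surface.
The normal force is therefore N = mg cos 38.66° + F sin 38.66° = 171.798 + 194.594 = 366.392 N, and kinetic friction down the slope is μN = 0.11 × 366.392 = 40.303 N.
Along the incline: F cos 38.66° − mg sin 38.66° − μN = ma, so 243.250 − 137.434 − 40.303 = 22 a, giving a = 2.9779 m/s².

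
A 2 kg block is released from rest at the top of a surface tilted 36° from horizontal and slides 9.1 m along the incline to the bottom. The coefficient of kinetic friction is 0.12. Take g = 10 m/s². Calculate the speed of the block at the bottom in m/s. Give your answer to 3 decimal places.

The weight component along the incline is mg sin 36° = 11.756 N and the normal force is N = mg cos 36° = 16.180 N.
Friction up the slope is f = μN = 0.12 × 16.180 = 1.942 N, so the net downslope force is 11.756 − 1.942 = 9.814 N and a = 9.814 / 2 = 4.9070 m/s².
Starting from rest over a distance of 9.1 m, v² = 2aL = 2 × 4.9070 × 9.1 = 89.3074, so v = 9.4503 m/s.

9.450 m/s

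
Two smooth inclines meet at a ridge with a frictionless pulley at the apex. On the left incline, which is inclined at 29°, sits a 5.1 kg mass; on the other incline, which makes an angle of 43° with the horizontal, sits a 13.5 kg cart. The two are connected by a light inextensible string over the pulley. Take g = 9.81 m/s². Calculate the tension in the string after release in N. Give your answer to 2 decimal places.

42.37 N

Resolve each weight along its own incline: the 5.1 kg mass has component 5.1 × 9.81 × sin 29° = 24.256 N down its slope, and the 13.5 kg mass has 13.5 × 9.81 × sin 43° = 90.320 N down its slope.
The 13.5 kg side's 90.320 N exceeds the other side's 24.256 N, so that mass slides down and the 5.1 kg mass slides up. Taking that direction as positive, Newton's second law for the whole system gives 90.320 − 24.256 = (5.1 + 13.5) a, so a = 66.064 / 18.6 = 3.5518 m/s².
For the 5.1 kg mass (up-slope positive): T − 24.256 = 5.1 × 3.5518, so T = 42.370 N.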